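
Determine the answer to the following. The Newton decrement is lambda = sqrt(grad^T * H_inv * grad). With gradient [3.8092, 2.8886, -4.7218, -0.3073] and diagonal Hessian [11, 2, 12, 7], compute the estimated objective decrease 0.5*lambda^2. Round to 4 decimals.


Step 1: H is diagonal, so H^(-1) * g = [0.3463, 1.4443, -0.3935, -0.0439].
Step 2: g^T H^(-1) g = sum_i g_i^2 / H_ii
  = (3.8092)^2/11 + (2.8886)^2/2 + (-4.7218)^2/12 + (-0.3073)^2/7
  = 1.3191 + 4.172 + 1.8579 + 0.0135 = 7.3625
Step 3: Objective decrease = 0.5 * g^T H^(-1) g = 3.6813


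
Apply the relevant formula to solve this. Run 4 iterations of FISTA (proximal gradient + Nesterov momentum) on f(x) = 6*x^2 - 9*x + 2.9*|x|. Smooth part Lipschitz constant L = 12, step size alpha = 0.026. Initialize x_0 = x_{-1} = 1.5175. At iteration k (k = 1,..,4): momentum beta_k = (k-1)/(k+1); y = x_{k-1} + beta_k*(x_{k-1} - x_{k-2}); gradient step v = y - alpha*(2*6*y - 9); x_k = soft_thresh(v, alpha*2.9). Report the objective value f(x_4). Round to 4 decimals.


FISTA on f(x) = 6*x^2 - 9*x + 2.9*|x|
L = 12, alpha = 0.026
Iteration 1: beta = 0.0, y = 1.5175 + 0.0*(1.5175 - 1.5175) = 1.5175
  grad(y) = 9.21, v = y - alpha*grad = 1.278
  prox(v) = soft_thresh(1.278, 0.0754) = 1.2026
Iteration 2: beta = 0.3333, y = 1.2026 + 0.3333*(1.2026 - 1.5175) = 1.0977
  grad(y) = 4.1722, v = y - alpha*grad = 0.9892
  prox(v) = soft_thresh(0.9892, 0.0754) = 0.9138
Iteration 3: beta = 0.5, y = 0.9138 + 0.5*(0.9138 - 1.2026) = 0.7694
  grad(y) = 0.2327, v = y - alpha*grad = 0.7633
  prox(v) = soft_thresh(0.7633, 0.0754) = 0.6879
Iteration 4: beta = 0.6, y = 0.6879 + 0.6*(0.6879 - 0.9138) = 0.5524
  grad(y) = -2.3709, v = y - alpha*grad = 0.6141
  prox(v) = soft_thresh(0.6141, 0.0754) = 0.5387
f(x_4) = 6*0.5387^2 - 9*0.5387 + 2.9*|0.5387| = -1.5449


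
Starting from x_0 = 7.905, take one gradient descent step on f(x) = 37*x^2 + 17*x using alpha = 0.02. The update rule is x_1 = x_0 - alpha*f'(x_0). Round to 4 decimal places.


We compute the gradient at x_0 and apply the update.
f'(x) = 74*x + 17
f'(7.905) = 74*7.905 + 17 = 601.97
x_1 = 7.905 - 0.02*601.97 = -4.1344


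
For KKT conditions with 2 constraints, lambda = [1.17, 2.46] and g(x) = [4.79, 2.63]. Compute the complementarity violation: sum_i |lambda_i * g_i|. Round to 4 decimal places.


KKT complementary slackness check:
lambda_1 * g_1 = 1.17 * 4.79 = 5.6043
lambda_2 * g_2 = 2.46 * 2.63 = 6.4698
Total violation = 5.6043 + 6.4698 = 12.0741


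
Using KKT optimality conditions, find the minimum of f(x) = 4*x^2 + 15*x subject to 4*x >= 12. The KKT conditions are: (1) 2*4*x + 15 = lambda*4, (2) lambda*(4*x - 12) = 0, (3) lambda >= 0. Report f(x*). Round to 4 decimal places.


Step 1: Try lambda = 0 (constraint inactive).
x_unc = -15/(2*4) = -1.875
Check: 4*-1.875 = -7.5 < 12 -- violated!
Step 2: Constraint must be active: 4*x = 12
x* = 12/4 = 3.0
lambda = (2*4*3.0 + 15)/4 = 9.75
Step 3: Compute optimal value.
f(x*) = 4*3.0^2 + 15*3.0 = 81.0


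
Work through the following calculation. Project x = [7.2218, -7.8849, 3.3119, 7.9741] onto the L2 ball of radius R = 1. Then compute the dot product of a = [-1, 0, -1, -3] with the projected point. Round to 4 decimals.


Step 1: Compute ||x|| (intermediates to 6 decimals).
||x|| = sqrt(7.2218^2 + (-7.8849)^2 + 3.3119^2 + 7.9741^2) = 13.743398
Step 2: Project.
Since ||x|| > R, scale = R/||x|| = 1/13.743398 = 0.072762, proj(x) = scale * x
proj(x) = [0.525473, -0.573721, 0.24098, 0.580211]
Step 3: Dot product.
a^T * proj(x) = -1*0.525473 + 0*(-0.573721) - 1*0.24098 - 3*0.580211 = -2.5071


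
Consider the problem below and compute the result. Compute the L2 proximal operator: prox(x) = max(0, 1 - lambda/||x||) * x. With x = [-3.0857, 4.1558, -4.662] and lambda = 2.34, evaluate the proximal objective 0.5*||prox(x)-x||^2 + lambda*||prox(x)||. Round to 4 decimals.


Step 1: Compute ||x||.
||x|| = 6.9661
Step 2: Compute scaling factor.
scale = max(0, 1 - 2.34/6.9661) = 0.6641
Step 3: prox(x) = [-2.0492, 2.7598, -3.096]
||prox(x)|| = 4.6261
Step 4: Proximal objective.
0.5*||prox-x||^2 = 2.7378
lambda*||prox|| = 10.8251
Total = 13.5629


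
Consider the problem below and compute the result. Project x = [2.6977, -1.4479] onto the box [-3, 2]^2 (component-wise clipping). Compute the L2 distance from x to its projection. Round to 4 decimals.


Project each component onto [-3, 2].
clip(2.6977) = 2.0, clip(-1.4479) = -1.4479
Projection = [2.0, -1.4479]
Squared diffs: [0.4868, 0.0]
Distance = sqrt(0.4868) = 0.6977


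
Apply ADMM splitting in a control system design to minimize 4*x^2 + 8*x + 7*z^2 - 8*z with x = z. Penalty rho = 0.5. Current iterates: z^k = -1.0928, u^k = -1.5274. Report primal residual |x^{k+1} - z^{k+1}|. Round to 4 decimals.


ADMM iteration with rho = 0.5, z^k = -1.0928, u^k = -1.5274
Step 1: x-update.
Minimize 4*x^2 + 8*x + (0.5/2)*(x + 1.0928 - 1.5274)^2
FOC: (2*4 + 0.5)*x = -8 + 0.5*(-1.0928 + 1.5274)
x^{k+1} = -0.9156
Step 2: z-update.
Minimize 7*z^2 - 8*z + (0.5/2)*(-0.9156 - z - 1.5274)^2
FOC: (2*7 + 0.5)*z = 8 + 0.5*(-0.9156 - 1.5274)
z^{k+1} = 0.4675
Step 3: u-update.
u^{k+1} = -1.5274 - 0.9156 - 0.4675 = -2.9105
Step 4: Primal residual = |-0.9156 - 0.4675| = 1.3831


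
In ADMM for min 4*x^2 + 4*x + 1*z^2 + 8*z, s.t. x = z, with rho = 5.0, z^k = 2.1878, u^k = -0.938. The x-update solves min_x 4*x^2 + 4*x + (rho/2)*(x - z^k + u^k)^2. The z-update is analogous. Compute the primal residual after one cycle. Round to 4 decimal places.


ADMM iteration with rho = 5.0, z^k = 2.1878, u^k = -0.938
Step 1: x-update.
Minimize 4*x^2 + 4*x + (5.0/2)*(x - 2.1878 - 0.938)^2
FOC: (2*4 + 5.0)*x = -4 + 5.0*(2.1878 + 0.938)
x^{k+1} = 0.8945
Step 2: z-update.
Minimize 1*z^2 + 8*z + (5.0/2)*(0.8945 - z - 0.938)^2
FOC: (2*1 + 5.0)*z = -8 + 5.0*(0.8945 - 0.938)
z^{k+1} = -1.1739
Step 3: u-update.
u^{k+1} = -0.938 + 0.8945 + 1.1739 = 1.1304
Step 4: Primal residual = |0.8945 + 1.1739| = 2.0684


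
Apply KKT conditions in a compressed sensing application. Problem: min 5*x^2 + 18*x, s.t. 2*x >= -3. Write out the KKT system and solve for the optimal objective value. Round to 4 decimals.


Step 1: Try lambda = 0 (constraint inactive).
x_unc = -18/(2*5) = -1.8
Check: 2*-1.8 = -3.6 < -3 -- violated!
Step 2: Constraint must be active: 2*x = -3
x* = -3/2 = -1.5
lambda = (2*5*(-1.5) + 18)/2 = 1.5
Step 3: Compute optimal value.
f(x*) = 5*(-1.5)^2 + 18*(-1.5) = -15.75


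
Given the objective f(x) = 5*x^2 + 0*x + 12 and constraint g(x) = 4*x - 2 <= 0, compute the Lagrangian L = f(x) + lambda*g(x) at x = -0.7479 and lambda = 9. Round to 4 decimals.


Step 1: Evaluate f(x).
f(-0.7479) = 5*(-0.7479)^2 + 0*(-0.7479) + 12 = 14.7968
Step 2: Evaluate g(x).
g(-0.7479) = 4*-0.7479 - 2 = -4.9916
Step 3: Compute Lagrangian.
L = 14.7968 + 9*-4.9916 = -30.1276


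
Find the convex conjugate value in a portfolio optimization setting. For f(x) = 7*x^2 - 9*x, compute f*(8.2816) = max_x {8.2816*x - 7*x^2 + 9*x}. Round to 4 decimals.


f*(y) = sup_x {y*x - a*x^2 - b*x} = sup_x {(y-b)*x - a*x^2}
FOC: (y - b) - 2a*x = 0 => x* = (y - b)/(2a)
x* = (8.2816 + 9)/(2*7) = 1.2344
f*(8.2816) = (y-b)^2/(4a) = (8.2816 + 9)^2/(4*7)
= 298.6537/28 = 10.6662


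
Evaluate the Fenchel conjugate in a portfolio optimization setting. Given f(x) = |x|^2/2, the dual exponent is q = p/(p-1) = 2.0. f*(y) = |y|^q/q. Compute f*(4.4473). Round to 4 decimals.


The conjugate exponent q satisfies 1/p + 1/q = 1.
p = 2, so q = 2/(2 - 1) = 2.0
|y|^q = 4.4473^2.0 = 19.7785
f*(4.4473) = 19.7785 / 2.0 = 9.8892


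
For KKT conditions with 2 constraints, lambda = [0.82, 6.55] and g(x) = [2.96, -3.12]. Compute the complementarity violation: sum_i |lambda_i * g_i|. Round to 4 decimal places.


KKT complementary slackness check:
lambda_1 * g_1 = 0.82 * 2.96 = 2.4272
lambda_2 * g_2 = 6.55 * -3.12 = -20.436
Total violation = 2.4272 + 20.436 = 22.8632


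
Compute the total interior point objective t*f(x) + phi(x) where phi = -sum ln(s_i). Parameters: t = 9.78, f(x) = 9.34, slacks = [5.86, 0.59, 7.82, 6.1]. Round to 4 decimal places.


Step 1: Compute log-barrier.
ln values: [1.7681, -0.5276, 2.0567, 1.8083]
phi = -(1.7681 - 0.5276 + 2.0567 + 1.8083) = -5.1055
Step 2: Compute augmented objective.
t*f(x) = 9.78*9.34 = 91.3452
Total = 91.3452 - 5.1055 = 86.2397


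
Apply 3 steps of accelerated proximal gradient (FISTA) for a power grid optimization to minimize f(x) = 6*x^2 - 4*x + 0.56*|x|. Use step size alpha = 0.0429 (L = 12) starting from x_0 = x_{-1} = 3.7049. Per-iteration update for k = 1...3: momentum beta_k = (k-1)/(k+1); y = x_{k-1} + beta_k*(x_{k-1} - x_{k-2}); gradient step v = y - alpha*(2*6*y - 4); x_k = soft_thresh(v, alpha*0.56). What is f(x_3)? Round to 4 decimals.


FISTA on f(x) = 6*x^2 - 4*x + 0.56*|x|
L = 12, alpha = 0.0429
Iteration 1: beta = 0.0, y = 3.7049 + 0.0*(3.7049 - 3.7049) = 3.7049
  grad(y) = 40.4588, v = y - alpha*grad = 1.9692
  prox(v) = soft_thresh(1.9692, 0.024) = 1.9452
Iteration 2: beta = 0.3333, y = 1.9452 + 0.3333*(1.9452 - 3.7049) = 1.3586
  grad(y) = 12.3035, v = y - alpha*grad = 0.8308
  prox(v) = soft_thresh(0.8308, 0.024) = 0.8068
Iteration 3: beta = 0.5, y = 0.8068 + 0.5*(0.8068 - 1.9452) = 0.2376
  grad(y) = -1.1491, v = y - alpha*grad = 0.2869
  prox(v) = soft_thresh(0.2869, 0.024) = 0.2628
f(x_3) = 6*0.2628^2 - 4*0.2628 + 0.56*|0.2628| = -0.4897


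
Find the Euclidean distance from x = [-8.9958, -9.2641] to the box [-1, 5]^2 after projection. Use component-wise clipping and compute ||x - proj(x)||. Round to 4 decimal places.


Project each component onto [-1, 5].
clip(-8.9958) = -1.0, clip(-9.2641) = -1.0
Projection = [-1.0, -1.0]
Squared diffs: [63.9328, 68.2953]
Distance = sqrt(132.2281) = 11.4991


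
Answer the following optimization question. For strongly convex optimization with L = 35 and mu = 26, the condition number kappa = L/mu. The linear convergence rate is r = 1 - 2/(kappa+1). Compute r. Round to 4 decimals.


Step 1: Compute the condition number.
kappa = L/mu = 35/26 = 1.3462
Step 2: Compute the convergence rate.
r = 1 - 2/(kappa + 1) = 1 - 2*mu/(L + mu) = (L - mu)/(L + mu) = 9/61 = 0.1475


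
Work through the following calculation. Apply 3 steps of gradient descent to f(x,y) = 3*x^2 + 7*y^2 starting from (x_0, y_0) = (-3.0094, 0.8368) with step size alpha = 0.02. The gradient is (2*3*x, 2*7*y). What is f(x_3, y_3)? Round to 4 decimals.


Gradient descent on f(x,y) = 3*x^2 + 7*y^2.
Starting point: (-3.0094, 0.8368), alpha = 0.02
Step 1: grad_x = 2*3*-3.0094 = -18.0564, grad_y = 2*7*0.8368 = 11.7152
  x_1 = -3.0094 - 0.02*-18.0564 = -2.6483
  y_1 = 0.8368 - 0.02*11.7152 = 0.6025
Step 2: grad_x = 2*3*-2.6483 = -15.8896, grad_y = 2*7*0.6025 = 8.4349
  x_2 = -2.6483 - 0.02*-15.8896 = -2.3305
  y_2 = 0.6025 - 0.02*8.4349 = 0.4338
Step 3: grad_x = 2*3*-2.3305 = -13.9829, grad_y = 2*7*0.4338 = 6.0732
  x_3 = -2.3305 - 0.02*-13.9829 = -2.0508
  y_3 = 0.4338 - 0.02*6.0732 = 0.3123
f(-2.0508, 0.3123) = 3*(-2.0508)^2 + 7*0.3123^2 = 13.3005


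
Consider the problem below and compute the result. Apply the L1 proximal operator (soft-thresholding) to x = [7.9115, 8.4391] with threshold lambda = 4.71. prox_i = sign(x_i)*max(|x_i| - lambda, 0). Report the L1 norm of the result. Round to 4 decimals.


Soft-thresholding with lambda = 4.71:
prox(7.9115) = sign(7.9115)*max(|7.9115| - 4.71, 0) = 3.2015
prox(8.4391) = sign(8.4391)*max(|8.4391| - 4.71, 0) = 3.7291
prox(x) = [3.2015, 3.7291]
||prox(x)||_1 = 3.2015 + 3.7291 = 6.9306


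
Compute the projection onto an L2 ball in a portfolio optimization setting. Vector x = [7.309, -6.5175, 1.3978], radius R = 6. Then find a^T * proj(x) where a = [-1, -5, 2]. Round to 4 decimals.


Step 1: Compute ||x|| (intermediates to 6 decimals).
||x|| = sqrt(7.309^2 + (-6.5175)^2 + 1.3978^2) = 9.892074
Step 2: Project.
Since ||x|| > R, scale = R/||x|| = 6/9.892074 = 0.606546, proj(x) = scale * x
proj(x) = [4.433245, -3.953164, 0.84783]
Step 3: Dot product.
a^T * proj(x) = -1*4.433245 - 5*(-3.953164) + 2*0.84783 = 17.0282


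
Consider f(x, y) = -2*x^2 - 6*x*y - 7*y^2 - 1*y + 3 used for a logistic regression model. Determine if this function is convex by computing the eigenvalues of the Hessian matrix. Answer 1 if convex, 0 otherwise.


The Hessian of f(x,y) = -2*x^2 - 6*x*y - 7*y^2 - 1*y + 3 is:
H = [[-4, -6], [-6, -14]]
Trace = -4 - 14 = -18
Determinant = -4*-14 - (-6)^2 = 20
Discriminant = (-18)^2 - 4*20 = 244.0
Eigenvalues: lambda_1 = -16.8102, lambda_2 = -1.1898
The function is not convex.

0


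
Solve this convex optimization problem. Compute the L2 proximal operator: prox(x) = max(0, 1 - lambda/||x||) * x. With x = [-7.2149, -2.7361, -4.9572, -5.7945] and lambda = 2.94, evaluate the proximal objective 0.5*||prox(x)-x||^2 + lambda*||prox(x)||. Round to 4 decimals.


Step 1: Compute ||x||.
||x|| = 10.8486
Step 2: Compute scaling factor.
scale = max(0, 1 - 2.94/10.8486) = 0.729
Step 3: prox(x) = [-5.2596, -1.9946, -3.6138, -4.2242]
||prox(x)|| = 7.9086
Step 4: Proximal objective.
0.5*||prox-x||^2 = 4.3218
lambda*||prox|| = 23.2513
Total = 27.5729


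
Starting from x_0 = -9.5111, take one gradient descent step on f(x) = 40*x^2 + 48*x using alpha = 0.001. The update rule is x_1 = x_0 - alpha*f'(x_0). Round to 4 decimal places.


We compute the gradient at x_0 and apply the update.
f'(x) = 80*x + 48
f'(-9.5111) = 80*-9.5111 + 48 = -712.888
x_1 = -9.5111 - 0.001*-712.888 = -8.7982


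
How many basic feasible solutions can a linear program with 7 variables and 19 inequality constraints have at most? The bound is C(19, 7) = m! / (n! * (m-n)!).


Each vertex corresponds to some choice of n active constraints out of m, so the number of vertices is at most C(m, n) = m! / (n!(m-n)!).
m = 19, n = 7
Numerator: 19 * 18 * 17 * 16 * 15 * 14 * 13
Denominator: 7! = 5040
C(19, 7) = 50388


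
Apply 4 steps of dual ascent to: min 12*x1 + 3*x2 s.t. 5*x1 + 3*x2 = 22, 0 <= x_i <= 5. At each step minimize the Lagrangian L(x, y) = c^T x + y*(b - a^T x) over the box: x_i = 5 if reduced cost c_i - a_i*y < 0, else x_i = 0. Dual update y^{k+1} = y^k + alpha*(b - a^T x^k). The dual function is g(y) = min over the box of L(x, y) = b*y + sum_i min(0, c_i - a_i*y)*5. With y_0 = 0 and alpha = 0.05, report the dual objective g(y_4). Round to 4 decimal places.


Dual ascent for LP: min 12*x1 + 3*x2, 5*x1 + 3*x2 = 22, 0 <= x_i <= 5
Step 1: y^k = 0.0, reduced costs: (12.0, 3.0)
  x^k = (0.0, 0.0), subgradient = b - a^T x = 22.0
  y^{k+1} = 0.0 + 0.05*22.0 = 1.1
Step 2: y^k = 1.1, reduced costs: (6.5, -0.3)
  x^k = (0.0, 5.0), subgradient = b - a^T x = 7.0
  y^{k+1} = 1.1 + 0.05*7.0 = 1.45
Step 3: y^k = 1.45, reduced costs: (4.75, -1.35)
  x^k = (0.0, 5.0), subgradient = b - a^T x = 7.0
  y^{k+1} = 1.45 + 0.05*7.0 = 1.8
Step 4: y^k = 1.8, reduced costs: (3.0, -2.4)
  x^k = (0.0, 5.0), subgradient = b - a^T x = 7.0
  y^{k+1} = 1.8 + 0.05*7.0 = 2.15
Dual objective at y_4 = 2.15: reduced costs (1.25, -3.45), box minimizer x = (0.0, 5.0)
g(y_4) = b*y + (c1 - a1*y)*x1 + (c2 - a2*y)*x2 = 22*2.15 + 1.25*0.0 + (-3.45)*5.0 = 47.3 + 0.0 - 17.25 = 30.05


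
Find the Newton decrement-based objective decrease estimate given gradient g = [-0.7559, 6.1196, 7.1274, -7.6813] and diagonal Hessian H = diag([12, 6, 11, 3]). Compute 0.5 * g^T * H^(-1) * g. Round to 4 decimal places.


Step 1: H is diagonal, so H^(-1) * g = [-0.063, 1.0199, 0.6479, -2.5604].
Step 2: g^T H^(-1) g = sum_i g_i^2 / H_ii
  = (-0.7559)^2/12 + (6.1196)^2/6 + (7.1274)^2/11 + (-7.6813)^2/3
  = 0.0476 + 6.2416 + 4.6182 + 19.6675 = 30.5748
Step 3: Objective decrease = 0.5 * g^T H^(-1) g = 15.2874


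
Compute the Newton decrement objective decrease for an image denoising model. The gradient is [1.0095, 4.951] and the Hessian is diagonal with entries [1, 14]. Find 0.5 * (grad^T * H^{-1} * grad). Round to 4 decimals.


Step 1: H is diagonal, so H^(-1) * g = [1.0095, 0.3536].
Step 2: g^T H^(-1) g = sum_i g_i^2 / H_ii
  = (1.0095)^2/1 + (4.951)^2/14
  = 1.0191 + 1.7509 = 2.77
Step 3: Objective decrease = 0.5 * g^T H^(-1) g = 1.385


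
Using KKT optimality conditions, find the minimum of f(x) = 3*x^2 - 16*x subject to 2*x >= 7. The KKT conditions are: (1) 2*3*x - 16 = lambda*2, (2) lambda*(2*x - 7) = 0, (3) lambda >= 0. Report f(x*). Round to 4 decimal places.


Step 1: Try lambda = 0 (constraint inactive).
x_unc = 16/(2*3) = 2.6667
Check: 2*2.6667 = 5.3334 < 7 -- violated!
Step 2: Constraint must be active: 2*x = 7
x* = 7/2 = 3.5
lambda = (2*3*3.5 - 16)/2 = 2.5
Step 3: Compute optimal value.
f(x*) = 3*3.5^2 - 16*3.5 = -19.25


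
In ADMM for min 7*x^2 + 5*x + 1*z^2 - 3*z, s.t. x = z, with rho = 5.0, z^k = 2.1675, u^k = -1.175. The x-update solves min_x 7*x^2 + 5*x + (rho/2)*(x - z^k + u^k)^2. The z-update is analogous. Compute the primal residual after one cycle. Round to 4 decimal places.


ADMM iteration with rho = 5.0, z^k = 2.1675, u^k = -1.175
Step 1: x-update.
Minimize 7*x^2 + 5*x + (5.0/2)*(x - 2.1675 - 1.175)^2
FOC: (2*7 + 5.0)*x = -5 + 5.0*(2.1675 + 1.175)
x^{k+1} = 0.6164
Step 2: z-update.
Minimize 1*z^2 - 3*z + (5.0/2)*(0.6164 - z - 1.175)^2
FOC: (2*1 + 5.0)*z = 3 + 5.0*(0.6164 - 1.175)
z^{k+1} = 0.0296
Step 3: u-update.
u^{k+1} = -1.175 + 0.6164 - 0.0296 = -0.5882
Step 4: Primal residual = |0.6164 - 0.0296| = 0.5868


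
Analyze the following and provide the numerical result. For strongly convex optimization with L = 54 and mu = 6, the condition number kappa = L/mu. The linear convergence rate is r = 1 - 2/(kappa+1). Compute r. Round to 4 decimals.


Step 1: Compute the condition number.
kappa = L/mu = 54/6 = 9.0
Step 2: Compute the convergence rate.
r = 1 - 2/(kappa + 1) = 1 - 2*mu/(L + mu) = (L - mu)/(L + mu) = 48/60 = 0.8


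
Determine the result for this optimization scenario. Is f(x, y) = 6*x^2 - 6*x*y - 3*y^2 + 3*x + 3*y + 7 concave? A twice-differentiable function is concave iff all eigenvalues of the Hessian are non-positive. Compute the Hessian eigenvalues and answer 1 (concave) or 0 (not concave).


The Hessian of f(x,y) = 6*x^2 - 6*x*y - 3*y^2 + 3*x + 3*y + 7 is:
H = [[12, -6], [-6, -6]]
Trace = 12 - 6 = 6
Determinant = 12*-6 - (-6)^2 = -108
Discriminant = (6)^2 - 4*-108 = 468.0
Eigenvalues: lambda_1 = -7.8167, lambda_2 = 13.8167
The function is not concave.

0


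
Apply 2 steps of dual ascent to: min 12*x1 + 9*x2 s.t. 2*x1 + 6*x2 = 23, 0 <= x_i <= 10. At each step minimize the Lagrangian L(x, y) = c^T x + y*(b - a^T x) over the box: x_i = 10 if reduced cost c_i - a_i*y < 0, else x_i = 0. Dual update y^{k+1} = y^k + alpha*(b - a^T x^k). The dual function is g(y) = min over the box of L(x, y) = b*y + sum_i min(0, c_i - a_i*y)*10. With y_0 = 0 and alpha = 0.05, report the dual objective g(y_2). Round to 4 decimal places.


Dual ascent for LP: min 12*x1 + 9*x2, 2*x1 + 6*x2 = 23, 0 <= x_i <= 10
Step 1: y^k = 0.0, reduced costs: (12.0, 9.0)
  x^k = (0.0, 0.0), subgradient = b - a^T x = 23.0
  y^{k+1} = 0.0 + 0.05*23.0 = 1.15
Step 2: y^k = 1.15, reduced costs: (9.7, 2.1)
  x^k = (0.0, 0.0), subgradient = b - a^T x = 23.0
  y^{k+1} = 1.15 + 0.05*23.0 = 2.3
Dual objective at y_2 = 2.3: reduced costs (7.4, -4.8), box minimizer x = (0.0, 10.0)
g(y_2) = b*y + (c1 - a1*y)*x1 + (c2 - a2*y)*x2 = 23*2.3 + 7.4*0.0 + (-4.8)*10.0 = 52.9 + 0.0 - 48.0 = 4.9


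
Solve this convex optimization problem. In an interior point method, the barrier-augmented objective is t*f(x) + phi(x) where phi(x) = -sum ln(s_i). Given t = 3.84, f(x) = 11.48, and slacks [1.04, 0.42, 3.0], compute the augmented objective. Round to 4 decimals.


Step 1: Compute log-barrier.
ln values: [0.0392, -0.8675, 1.0986]
phi = -(0.0392 - 0.8675 + 1.0986) = -0.2703
Step 2: Compute augmented objective.
t*f(x) = 3.84*11.48 = 44.0832
Total = 44.0832 - 0.2703 = 43.8129


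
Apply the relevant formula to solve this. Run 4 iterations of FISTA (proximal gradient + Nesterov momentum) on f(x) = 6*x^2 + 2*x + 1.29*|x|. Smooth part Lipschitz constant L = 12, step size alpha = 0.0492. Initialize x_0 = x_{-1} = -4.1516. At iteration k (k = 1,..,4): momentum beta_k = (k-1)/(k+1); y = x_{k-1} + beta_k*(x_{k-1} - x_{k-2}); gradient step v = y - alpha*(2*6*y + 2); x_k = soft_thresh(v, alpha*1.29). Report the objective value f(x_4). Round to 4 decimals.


FISTA on f(x) = 6*x^2 + 2*x + 1.29*|x|
L = 12, alpha = 0.0492
Iteration 1: beta = 0.0, y = -4.1516 + 0.0*(-4.1516 + 4.1516) = -4.1516
  grad(y) = -47.8192, v = y - alpha*grad = -1.7989
  prox(v) = soft_thresh(-1.7989, 0.0635) = -1.7354
Iteration 2: beta = 0.3333, y = -1.7354 + 0.3333*(-1.7354 + 4.1516) = -0.93
  grad(y) = -9.1604, v = y - alpha*grad = -0.4793
  prox(v) = soft_thresh(-0.4793, 0.0635) = -0.4159
Iteration 3: beta = 0.5, y = -0.4159 + 0.5*(-0.4159 + 1.7354) = 0.2439
  grad(y) = 4.9268, v = y - alpha*grad = 0.0015
  prox(v) = soft_thresh(0.0015, 0.0635) = 0.0
Iteration 4: beta = 0.6, y = 0.0 + 0.6*(0.0 + 0.4159) = 0.2495
  grad(y) = 4.9943, v = y - alpha*grad = 0.0038
  prox(v) = soft_thresh(0.0038, 0.0635) = 0.0
f(x_4) = 6*0.0^2 + 2*0.0 + 1.29*|0.0| = 0.0


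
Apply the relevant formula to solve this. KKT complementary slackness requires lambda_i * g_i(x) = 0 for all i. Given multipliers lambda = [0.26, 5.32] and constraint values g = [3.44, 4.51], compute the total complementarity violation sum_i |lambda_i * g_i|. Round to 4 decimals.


KKT complementary slackness check:
lambda_1 * g_1 = 0.26 * 3.44 = 0.8944
lambda_2 * g_2 = 5.32 * 4.51 = 23.9932
Total violation = 0.8944 + 23.9932 = 24.8876


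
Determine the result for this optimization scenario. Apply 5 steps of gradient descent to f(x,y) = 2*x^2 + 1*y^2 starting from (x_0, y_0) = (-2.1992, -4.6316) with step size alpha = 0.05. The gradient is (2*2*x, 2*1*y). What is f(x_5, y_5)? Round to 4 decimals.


Gradient descent on f(x,y) = 2*x^2 + 1*y^2.
Starting point: (-2.1992, -4.6316), alpha = 0.05
Step 1: grad_x = 2*2*-2.1992 = -8.7968, grad_y = 2*1*-4.6316 = -9.2632
  x_1 = -2.1992 - 0.05*-8.7968 = -1.7594
  y_1 = -4.6316 - 0.05*-9.2632 = -4.1684
Step 2: grad_x = 2*2*-1.7594 = -7.0374, grad_y = 2*1*-4.1684 = -8.3369
  x_2 = -1.7594 - 0.05*-7.0374 = -1.4075
  y_2 = -4.1684 - 0.05*-8.3369 = -3.7516
Step 3: grad_x = 2*2*-1.4075 = -5.63, grad_y = 2*1*-3.7516 = -7.5032
  x_3 = -1.4075 - 0.05*-5.63 = -1.126
  y_3 = -3.7516 - 0.05*-7.5032 = -3.3764
Step 4: grad_x = 2*2*-1.126 = -4.504, grad_y = 2*1*-3.3764 = -6.7529
  x_4 = -1.126 - 0.05*-4.504 = -0.9008
  y_4 = -3.3764 - 0.05*-6.7529 = -3.0388
Step 5: grad_x = 2*2*-0.9008 = -3.6032, grad_y = 2*1*-3.0388 = -6.0776
  x_5 = -0.9008 - 0.05*-3.6032 = -0.7206
  y_5 = -3.0388 - 0.05*-6.0776 = -2.7349
f(-0.7206, -2.7349) = 2*(-0.7206)^2 + 1*(-2.7349)^2 = 8.5184


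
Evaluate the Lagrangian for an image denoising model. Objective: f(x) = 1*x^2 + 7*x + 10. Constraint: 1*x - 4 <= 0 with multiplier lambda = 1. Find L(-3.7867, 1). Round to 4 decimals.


Step 1: Evaluate f(x).
f(-3.7867) = 1*(-3.7867)^2 + 7*(-3.7867) + 10 = -2.1678
Step 2: Evaluate g(x).
g(-3.7867) = 1*-3.7867 - 4 = -7.7867
Step 3: Compute Lagrangian.
L = -2.1678 + 1*-7.7867 = -9.9545


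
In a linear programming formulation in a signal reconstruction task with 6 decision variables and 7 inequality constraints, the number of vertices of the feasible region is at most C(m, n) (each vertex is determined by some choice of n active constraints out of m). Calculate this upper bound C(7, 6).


Each vertex corresponds to some choice of n active constraints out of m, so the number of vertices is at most C(m, n) = m! / (n!(m-n)!).
m = 7, n = 6
Numerator: 7 * 6 * 5 * 4 * 3 * 2
Denominator: 6! = 720
C(7, 6) = 7


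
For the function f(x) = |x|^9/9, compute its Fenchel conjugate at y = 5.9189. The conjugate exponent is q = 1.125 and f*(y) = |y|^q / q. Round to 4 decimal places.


The conjugate exponent q satisfies 1/p + 1/q = 1.
p = 9, so q = 9/(9 - 1) = 1.125
|y|^q = 5.9189^1.125 = 7.3922
f*(5.9189) = 7.3922 / 1.125 = 6.5708


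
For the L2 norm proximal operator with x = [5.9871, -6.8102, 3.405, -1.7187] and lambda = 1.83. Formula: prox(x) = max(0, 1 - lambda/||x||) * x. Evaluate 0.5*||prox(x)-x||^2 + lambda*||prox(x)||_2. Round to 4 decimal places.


Step 1: Compute ||x||.
||x|| = 9.8373
Step 2: Compute scaling factor.
scale = max(0, 1 - 1.83/9.8373) = 0.814
Step 3: prox(x) = [4.8733, -5.5433, 2.7716, -1.399]
||prox(x)|| = 8.0073
Step 4: Proximal objective.
0.5*||prox-x||^2 = 1.6745
lambda*||prox|| = 14.6534
Total = 16.3278


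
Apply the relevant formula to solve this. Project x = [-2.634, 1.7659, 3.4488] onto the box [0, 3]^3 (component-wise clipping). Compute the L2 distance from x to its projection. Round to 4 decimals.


Project each component onto [0, 3].
clip(-2.634) = 0.0, clip(1.7659) = 1.7659, clip(3.4488) = 3.0
Projection = [0.0, 1.7659, 3.0]
Squared diffs: [6.938, 0.0, 0.2014]
Distance = sqrt(7.1394) = 2.672


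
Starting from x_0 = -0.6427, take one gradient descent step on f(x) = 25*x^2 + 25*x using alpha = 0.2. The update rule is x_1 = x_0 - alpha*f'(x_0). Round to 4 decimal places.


We compute the gradient at x_0 and apply the update.
f'(x) = 50*x + 25
f'(-0.6427) = 50*-0.6427 + 25 = -7.135
x_1 = -0.6427 - 0.2*-7.135 = 0.7843


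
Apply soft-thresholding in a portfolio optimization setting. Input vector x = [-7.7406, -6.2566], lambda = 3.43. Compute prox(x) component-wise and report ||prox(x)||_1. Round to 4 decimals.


Soft-thresholding with lambda = 3.43:
prox(-7.7406) = sign(-7.7406)*max(|-7.7406| - 3.43, 0) = -4.3106
prox(-6.2566) = sign(-6.2566)*max(|-6.2566| - 3.43, 0) = -2.8266
prox(x) = [-4.3106, -2.8266]
||prox(x)||_1 = 4.3106 + 2.8266 = 7.1372


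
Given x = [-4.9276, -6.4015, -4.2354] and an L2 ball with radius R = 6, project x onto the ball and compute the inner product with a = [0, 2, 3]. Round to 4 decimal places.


Step 1: Compute ||x|| (intermediates to 6 decimals).
||x|| = sqrt((-4.9276)^2 + (-6.4015)^2 + (-4.2354)^2) = 9.121352
Step 2: Project.
Since ||x|| > R, scale = R/||x|| = 6/9.121352 = 0.657797, proj(x) = scale * x
proj(x) = [-3.24136, -4.210887, -2.786033]
Step 3: Dot product.
a^T * proj(x) = 0*(-3.24136) + 2*(-4.210887) + 3*(-2.786033) = -16.7799


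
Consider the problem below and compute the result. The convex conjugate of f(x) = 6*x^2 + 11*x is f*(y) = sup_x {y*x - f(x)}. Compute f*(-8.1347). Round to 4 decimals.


f*(y) = sup_x {y*x - a*x^2 - b*x} = sup_x {(y-b)*x - a*x^2}
FOC: (y - b) - 2a*x = 0 => x* = (y - b)/(2a)
x* = (-8.1347 - 11)/(2*6) = -1.5946
f*(-8.1347) = (y-b)^2/(4a) = (-8.1347 - 11)^2/(4*6)
= 366.1367/24 = 15.2557


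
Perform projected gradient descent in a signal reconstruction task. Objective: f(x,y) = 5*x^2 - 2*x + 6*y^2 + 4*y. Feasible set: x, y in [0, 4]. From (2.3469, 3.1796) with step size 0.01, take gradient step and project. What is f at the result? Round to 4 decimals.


Step 1: Compute gradient at (2.3469, 3.1796).
grad_x = 2*5*2.3469 - 2 = 21.469
grad_y = 2*6*3.1796 + 4 = 42.1552
Step 2: Gradient step.
x_raw = 2.3469 - 0.01*21.469 = 2.1322
y_raw = 3.1796 - 0.01*42.1552 = 2.758
Step 3: Project onto [0, 4].
x_proj = clip(2.1322) = 2.1322
y_proj = clip(2.758) = 2.758
Step 4: Evaluate f.
f(2.1322, 2.758) = 75.1403


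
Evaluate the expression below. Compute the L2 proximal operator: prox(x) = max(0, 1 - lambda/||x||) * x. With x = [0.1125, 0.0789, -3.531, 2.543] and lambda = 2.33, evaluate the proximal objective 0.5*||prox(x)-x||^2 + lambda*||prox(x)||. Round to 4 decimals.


Step 1: Compute ||x||.
||x|| = 4.3536
Step 2: Compute scaling factor.
scale = max(0, 1 - 2.33/4.3536) = 0.4648
Step 3: prox(x) = [0.0523, 0.0367, -1.6412, 1.182]
||prox(x)|| = 2.0236
Step 4: Proximal objective.
0.5*||prox-x||^2 = 2.7145
lambda*||prox|| = 4.715
Total = 7.4294


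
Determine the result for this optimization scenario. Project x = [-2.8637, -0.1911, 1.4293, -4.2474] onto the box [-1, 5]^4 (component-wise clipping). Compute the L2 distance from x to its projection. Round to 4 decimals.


Project each component onto [-1, 5].
clip(-2.8637) = -1.0, clip(-0.1911) = -0.1911, clip(1.4293) = 1.4293, clip(-4.2474) = -1.0
Projection = [-1.0, -0.1911, 1.4293, -1.0]
Squared diffs: [3.4734, 0.0, 0.0, 10.5456]
Distance = sqrt(14.019) = 3.7442


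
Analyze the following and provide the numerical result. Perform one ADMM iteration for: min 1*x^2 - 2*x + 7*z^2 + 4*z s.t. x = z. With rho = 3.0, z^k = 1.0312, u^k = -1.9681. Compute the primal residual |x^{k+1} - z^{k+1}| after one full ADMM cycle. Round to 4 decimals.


ADMM iteration with rho = 3.0, z^k = 1.0312, u^k = -1.9681
Step 1: x-update.
Minimize 1*x^2 - 2*x + (3.0/2)*(x - 1.0312 - 1.9681)^2
FOC: (2*1 + 3.0)*x = 2 + 3.0*(1.0312 + 1.9681)
x^{k+1} = 2.1996
Step 2: z-update.
Minimize 7*z^2 + 4*z + (3.0/2)*(2.1996 - z - 1.9681)^2
FOC: (2*7 + 3.0)*z = -4 + 3.0*(2.1996 - 1.9681)
z^{k+1} = -0.1944
Step 3: u-update.
u^{k+1} = -1.9681 + 2.1996 + 0.1944 = 0.4259
Step 4: Primal residual = |2.1996 + 0.1944| = 2.394


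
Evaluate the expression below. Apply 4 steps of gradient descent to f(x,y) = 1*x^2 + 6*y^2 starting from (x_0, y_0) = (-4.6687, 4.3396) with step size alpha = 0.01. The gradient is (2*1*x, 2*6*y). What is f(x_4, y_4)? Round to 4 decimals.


Gradient descent on f(x,y) = 1*x^2 + 6*y^2.
Starting point: (-4.6687, 4.3396), alpha = 0.01
Step 1: grad_x = 2*1*-4.6687 = -9.3374, grad_y = 2*6*4.3396 = 52.0752
  x_1 = -4.6687 - 0.01*-9.3374 = -4.5753
  y_1 = 4.3396 - 0.01*52.0752 = 3.8188
Step 2: grad_x = 2*1*-4.5753 = -9.1507, grad_y = 2*6*3.8188 = 45.8262
  x_2 = -4.5753 - 0.01*-9.1507 = -4.4838
  y_2 = 3.8188 - 0.01*45.8262 = 3.3606
Step 3: grad_x = 2*1*-4.4838 = -8.9676, grad_y = 2*6*3.3606 = 40.327
  x_3 = -4.4838 - 0.01*-8.9676 = -4.3941
  y_3 = 3.3606 - 0.01*40.327 = 2.9573
Step 4: grad_x = 2*1*-4.3941 = -8.7883, grad_y = 2*6*2.9573 = 35.4878
  x_4 = -4.3941 - 0.01*-8.7883 = -4.3063
  y_4 = 2.9573 - 0.01*35.4878 = 2.6024
f(-4.3063, 2.6024) = 1*(-4.3063)^2 + 6*2.6024^2 = 59.18


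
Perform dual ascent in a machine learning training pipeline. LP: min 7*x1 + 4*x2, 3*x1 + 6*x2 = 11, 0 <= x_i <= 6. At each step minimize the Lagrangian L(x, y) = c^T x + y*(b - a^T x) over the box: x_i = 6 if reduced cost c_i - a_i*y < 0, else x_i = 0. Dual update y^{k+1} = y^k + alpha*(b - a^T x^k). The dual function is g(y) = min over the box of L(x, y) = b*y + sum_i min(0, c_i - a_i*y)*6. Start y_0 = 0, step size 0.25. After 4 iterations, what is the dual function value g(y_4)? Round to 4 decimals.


Dual ascent for LP: min 7*x1 + 4*x2, 3*x1 + 6*x2 = 11, 0 <= x_i <= 6
Step 1: y^k = 0.0, reduced costs: (7.0, 4.0)
  x^k = (0.0, 0.0), subgradient = b - a^T x = 11.0
  y^{k+1} = 0.0 + 0.25*11.0 = 2.75
Step 2: y^k = 2.75, reduced costs: (-1.25, -12.5)
  x^k = (6.0, 6.0), subgradient = b - a^T x = -43.0
  y^{k+1} = 2.75 + 0.25*-43.0 = -8.0
Step 3: y^k = -8.0, reduced costs: (31.0, 52.0)
  x^k = (0.0, 0.0), subgradient = b - a^T x = 11.0
  y^{k+1} = -8.0 + 0.25*11.0 = -5.25
Step 4: y^k = -5.25, reduced costs: (22.75, 35.5)
  x^k = (0.0, 0.0), subgradient = b - a^T x = 11.0
  y^{k+1} = -5.25 + 0.25*11.0 = -2.5
Dual objective at y_4 = -2.5: reduced costs (14.5, 19.0), box minimizer x = (0.0, 0.0)
g(y_4) = b*y + (c1 - a1*y)*x1 + (c2 - a2*y)*x2 = 11*(-2.5) + 14.5*0.0 + 19.0*0.0 = -27.5 + 0.0 + 0.0 = -27.5


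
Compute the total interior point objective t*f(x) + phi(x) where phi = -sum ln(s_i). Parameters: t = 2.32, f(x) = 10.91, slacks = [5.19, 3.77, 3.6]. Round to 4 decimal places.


Step 1: Compute log-barrier.
ln values: [1.6467, 1.3271, 1.2809]
phi = -(1.6467 + 1.3271 + 1.2809) = -4.2547
Step 2: Compute augmented objective.
t*f(x) = 2.32*10.91 = 25.3112
Total = 25.3112 - 4.2547 = 21.0565


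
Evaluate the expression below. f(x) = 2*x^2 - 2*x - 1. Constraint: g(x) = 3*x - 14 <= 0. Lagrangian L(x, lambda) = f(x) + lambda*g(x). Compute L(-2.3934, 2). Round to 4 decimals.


Step 1: Evaluate f(x).
f(-2.3934) = 2*(-2.3934)^2 - 2*(-2.3934) - 1 = 15.2435
Step 2: Evaluate g(x).
g(-2.3934) = 3*-2.3934 - 14 = -21.1802
Step 3: Compute Lagrangian.
L = 15.2435 + 2*-21.1802 = -27.1169


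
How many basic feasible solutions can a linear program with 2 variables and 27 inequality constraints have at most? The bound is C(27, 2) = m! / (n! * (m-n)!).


Each vertex corresponds to some choice of n active constraints out of m, so the number of vertices is at most C(m, n) = m! / (n!(m-n)!).
m = 27, n = 2
Numerator: 27 * 26
Denominator: 2! = 2
C(27, 2) = 351


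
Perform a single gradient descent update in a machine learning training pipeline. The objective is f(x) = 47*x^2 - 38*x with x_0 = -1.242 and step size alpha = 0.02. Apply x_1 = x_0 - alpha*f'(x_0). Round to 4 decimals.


We compute the gradient at x_0 and apply the update.
f'(x) = 94*x - 38
f'(-1.242) = 94*-1.242 - 38 = -154.748
x_1 = -1.242 - 0.02*-154.748 = 1.853


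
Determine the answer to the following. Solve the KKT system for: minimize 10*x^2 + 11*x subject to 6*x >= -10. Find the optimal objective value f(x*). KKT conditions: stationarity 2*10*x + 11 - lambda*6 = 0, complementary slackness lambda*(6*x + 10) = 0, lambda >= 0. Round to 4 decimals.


Step 1: Try lambda = 0 (constraint inactive).
Stationarity: 2*10*x + 11 = 0
x* = -11/(2*10) = -0.55
Check constraint: 6*-0.55 = -3.3 >= -10 -- satisfied.
Step 2: Compute optimal value.
f(x*) = 10*(-0.55)^2 + 11*(-0.55) = -3.025


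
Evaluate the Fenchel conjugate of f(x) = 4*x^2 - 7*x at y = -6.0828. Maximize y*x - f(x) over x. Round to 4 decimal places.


f*(y) = sup_x {y*x - a*x^2 - b*x} = sup_x {(y-b)*x - a*x^2}
FOC: (y - b) - 2a*x = 0 => x* = (y - b)/(2a)
x* = (-6.0828 + 7)/(2*4) = 0.1147
f*(-6.0828) = (y-b)^2/(4a) = (-6.0828 + 7)^2/(4*4)
= 0.8413/16 = 0.0526


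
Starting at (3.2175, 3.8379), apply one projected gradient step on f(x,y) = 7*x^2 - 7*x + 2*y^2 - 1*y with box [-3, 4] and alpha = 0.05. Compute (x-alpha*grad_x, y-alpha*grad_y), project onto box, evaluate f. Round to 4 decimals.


Step 1: Compute gradient at (3.2175, 3.8379).
grad_x = 2*7*3.2175 - 7 = 38.045
grad_y = 2*2*3.8379 - 1 = 14.3516
Step 2: Gradient step.
x_raw = 3.2175 - 0.05*38.045 = 1.3153
y_raw = 3.8379 - 0.05*14.3516 = 3.1203
Step 3: Project onto [-3, 4].
x_proj = clip(1.3153) = 1.3153
y_proj = clip(3.1203) = 3.1203
Step 4: Evaluate f.
f(1.3153, 3.1203) = 19.2549


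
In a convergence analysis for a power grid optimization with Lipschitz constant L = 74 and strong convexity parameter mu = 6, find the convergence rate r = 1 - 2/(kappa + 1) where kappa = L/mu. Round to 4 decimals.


Step 1: Compute the condition number.
kappa = L/mu = 74/6 = 12.3333
Step 2: Compute the convergence rate.
r = 1 - 2/(kappa + 1) = 1 - 2*mu/(L + mu) = (L - mu)/(L + mu) = 68/80 = 0.85


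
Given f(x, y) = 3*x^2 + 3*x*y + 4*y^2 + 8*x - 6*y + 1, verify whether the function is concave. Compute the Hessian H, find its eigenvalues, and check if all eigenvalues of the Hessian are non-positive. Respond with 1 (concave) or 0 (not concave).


The Hessian of f(x,y) = 3*x^2 + 3*x*y + 4*y^2 + 8*x - 6*y + 1 is:
H = [[6, 3], [3, 8]]
Trace = 6 + 8 = 14
Determinant = 6*8 - (3)^2 = 39
Discriminant = (14)^2 - 4*39 = 40.0
Eigenvalues: lambda_1 = 3.8377, lambda_2 = 10.1623
The function is not concave.

0


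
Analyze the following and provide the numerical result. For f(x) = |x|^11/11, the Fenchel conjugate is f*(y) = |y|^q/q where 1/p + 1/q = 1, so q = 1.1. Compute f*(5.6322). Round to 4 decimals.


The conjugate exponent q satisfies 1/p + 1/q = 1.
p = 11, so q = 11/(11 - 1) = 1.1
|y|^q = 5.6322^1.1 = 6.6949
f*(5.6322) = 6.6949 / 1.1 = 6.0863


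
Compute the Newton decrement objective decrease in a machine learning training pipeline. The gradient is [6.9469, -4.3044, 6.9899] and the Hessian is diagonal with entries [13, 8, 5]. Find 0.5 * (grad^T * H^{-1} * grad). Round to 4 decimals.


Step 1: H is diagonal, so H^(-1) * g = [0.5344, -0.5381, 1.398].
Step 2: g^T H^(-1) g = sum_i g_i^2 / H_ii
  = (6.9469)^2/13 + (-4.3044)^2/8 + (6.9899)^2/5
  = 3.7123 + 2.316 + 9.7717 = 15.8
Step 3: Objective decrease = 0.5 * g^T H^(-1) g = 7.9


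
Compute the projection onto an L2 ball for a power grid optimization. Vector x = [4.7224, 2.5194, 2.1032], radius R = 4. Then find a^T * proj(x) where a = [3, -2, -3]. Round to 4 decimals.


Step 1: Compute ||x|| (intermediates to 6 decimals).
||x|| = sqrt(4.7224^2 + 2.5194^2 + 2.1032^2) = 5.750816
Step 2: Project.
Since ||x|| > R, scale = R/||x|| = 4/5.750816 = 0.695553, proj(x) = scale * x
proj(x) = [3.284679, 1.752376, 1.462887]
Step 3: Dot product.
a^T * proj(x) = 3*3.284679 - 2*1.752376 - 3*1.462887 = 1.9606


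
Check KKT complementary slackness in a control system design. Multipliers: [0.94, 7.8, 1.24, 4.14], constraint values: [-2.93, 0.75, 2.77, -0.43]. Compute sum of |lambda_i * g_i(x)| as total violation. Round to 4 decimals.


KKT complementary slackness check:
lambda_1 * g_1 = 0.94 * -2.93 = -2.7542
lambda_2 * g_2 = 7.8 * 0.75 = 5.85
lambda_3 * g_3 = 1.24 * 2.77 = 3.4348
lambda_4 * g_4 = 4.14 * -0.43 = -1.7802
Total violation = 2.7542 + 5.85 + 3.4348 + 1.7802 = 13.8192


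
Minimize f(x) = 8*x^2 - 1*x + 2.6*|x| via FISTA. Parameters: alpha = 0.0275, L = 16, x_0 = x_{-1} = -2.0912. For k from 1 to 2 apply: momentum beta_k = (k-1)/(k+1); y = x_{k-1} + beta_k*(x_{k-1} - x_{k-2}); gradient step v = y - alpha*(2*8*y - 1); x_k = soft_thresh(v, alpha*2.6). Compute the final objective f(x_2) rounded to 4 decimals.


FISTA on f(x) = 8*x^2 - 1*x + 2.6*|x|
L = 16, alpha = 0.0275
Iteration 1: beta = 0.0, y = -2.0912 + 0.0*(-2.0912 + 2.0912) = -2.0912
  grad(y) = -34.4592, v = y - alpha*grad = -1.1436
  prox(v) = soft_thresh(-1.1436, 0.0715) = -1.0721
Iteration 2: beta = 0.3333, y = -1.0721 + 0.3333*(-1.0721 + 2.0912) = -0.7324
  grad(y) = -12.7178, v = y - alpha*grad = -0.3826
  prox(v) = soft_thresh(-0.3826, 0.0715) = -0.3111
f(x_2) = 8*(-0.3111)^2 - 1*(-0.3111) + 2.6*|-0.3111| = 1.8944


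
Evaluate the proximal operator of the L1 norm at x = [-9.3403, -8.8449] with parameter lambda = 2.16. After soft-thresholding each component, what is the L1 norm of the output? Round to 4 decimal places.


Soft-thresholding with lambda = 2.16:
prox(-9.3403) = sign(-9.3403)*max(|-9.3403| - 2.16, 0) = -7.1803
prox(-8.8449) = sign(-8.8449)*max(|-8.8449| - 2.16, 0) = -6.6849
prox(x) = [-7.1803, -6.6849]
||prox(x)||_1 = 7.1803 + 6.6849 = 13.8652


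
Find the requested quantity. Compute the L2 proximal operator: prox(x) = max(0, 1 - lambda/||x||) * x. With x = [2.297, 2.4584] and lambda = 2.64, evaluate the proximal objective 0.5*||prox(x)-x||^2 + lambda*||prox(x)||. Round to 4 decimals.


Step 1: Compute ||x||.
||x|| = 3.3645
Step 2: Compute scaling factor.
scale = max(0, 1 - 2.64/3.3645) = 0.2153
Step 3: prox(x) = [0.4946, 0.5294]
||prox(x)|| = 0.7245
Step 4: Proximal objective.
0.5*||prox-x||^2 = 3.4848
lambda*||prox|| = 1.9127
Total = 5.3975


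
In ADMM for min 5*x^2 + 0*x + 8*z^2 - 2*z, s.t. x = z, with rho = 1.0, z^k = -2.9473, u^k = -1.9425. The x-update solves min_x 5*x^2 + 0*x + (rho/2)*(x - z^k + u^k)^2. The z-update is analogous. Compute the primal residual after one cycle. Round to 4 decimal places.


ADMM iteration with rho = 1.0, z^k = -2.9473, u^k = -1.9425
Step 1: x-update.
Minimize 5*x^2 + 0*x + (1.0/2)*(x + 2.9473 - 1.9425)^2
FOC: (2*5 + 1.0)*x = 0 + 1.0*(-2.9473 + 1.9425)
x^{k+1} = -0.0913
Step 2: z-update.
Minimize 8*z^2 - 2*z + (1.0/2)*(-0.0913 - z - 1.9425)^2
FOC: (2*8 + 1.0)*z = 2 + 1.0*(-0.0913 - 1.9425)
z^{k+1} = -0.002
Step 3: u-update.
u^{k+1} = -1.9425 - 0.0913 + 0.002 = -2.0319
Step 4: Primal residual = |-0.0913 + 0.002| = 0.0894


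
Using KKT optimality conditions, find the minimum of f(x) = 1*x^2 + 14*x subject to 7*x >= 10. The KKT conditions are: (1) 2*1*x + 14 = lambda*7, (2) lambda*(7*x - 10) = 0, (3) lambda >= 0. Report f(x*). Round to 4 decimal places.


Step 1: Try lambda = 0 (constraint inactive).
x_unc = -14/(2*1) = -7.0
Check: 7*-7.0 = -49.0 < 10 -- violated!
Step 2: Constraint must be active: 7*x = 10
x* = 10/7 = 1.4286 (rounded; the exact value 10/7 is used below)
lambda = (2*1*(10/7) + 14)/7 = 2.4082
Step 3: Compute optimal value.
f(x*) = 1*(10/7)^2 + 14*(10/7) = 22.0408


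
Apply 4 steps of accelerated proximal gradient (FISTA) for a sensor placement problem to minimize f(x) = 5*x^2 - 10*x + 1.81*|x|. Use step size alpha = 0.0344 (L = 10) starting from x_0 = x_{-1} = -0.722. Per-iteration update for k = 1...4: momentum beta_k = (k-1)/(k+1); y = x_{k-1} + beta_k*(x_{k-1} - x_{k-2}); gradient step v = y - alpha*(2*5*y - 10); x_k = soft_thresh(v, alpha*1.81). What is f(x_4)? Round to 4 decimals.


FISTA on f(x) = 5*x^2 - 10*x + 1.81*|x|
L = 10, alpha = 0.0344
Iteration 1: beta = 0.0, y = -0.722 + 0.0*(-0.722 + 0.722) = -0.722
  grad(y) = -17.22, v = y - alpha*grad = -0.1296
  prox(v) = soft_thresh(-0.1296, 0.0623) = -0.0674
Iteration 2: beta = 0.3333, y = -0.0674 + 0.3333*(-0.0674 + 0.722) = 0.1508
  grad(y) = -8.4916, v = y - alpha*grad = 0.443
  prox(v) = soft_thresh(0.443, 0.0623) = 0.3807
Iteration 3: beta = 0.5, y = 0.3807 + 0.5*(0.3807 + 0.0674) = 0.6047
  grad(y) = -3.9528, v = y - alpha*grad = 0.7407
  prox(v) = soft_thresh(0.7407, 0.0623) = 0.6784
Iteration 4: beta = 0.6, y = 0.6784 + 0.6*(0.6784 - 0.3807) = 0.8571
  grad(y) = -1.4292, v = y - alpha*grad = 0.9062
  prox(v) = soft_thresh(0.9062, 0.0623) = 0.844
f(x_4) = 5*0.844^2 - 10*0.844 + 1.81*|0.844| = -3.3507
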